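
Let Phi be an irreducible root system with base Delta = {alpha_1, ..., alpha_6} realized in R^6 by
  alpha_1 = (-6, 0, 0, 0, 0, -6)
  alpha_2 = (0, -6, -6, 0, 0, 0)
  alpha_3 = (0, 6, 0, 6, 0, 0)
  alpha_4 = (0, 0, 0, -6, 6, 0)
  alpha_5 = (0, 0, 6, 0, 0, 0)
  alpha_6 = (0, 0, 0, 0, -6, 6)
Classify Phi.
type B_6

Compute the Cartan integers a_ij = 2(alpha_i, alpha_j)/(alpha_j, alpha_j); the resulting 6x6 Cartan matrix is
[[2, 0, 0, 0, 0, -1], [0, 2, -1, 0, -2, 0], [0, -1, 2, -1, 0, 0], [0, 0, -1, 2, 0, -1], [0, -1, 0, 0, 2, 0], [-1, 0, 0, -1, 0, 2]].
The roots have two lengths (squared-length ratio 2:1); the short ones are alpha_{5}. The associated Dynkin diagram is a chain of 6 nodes with a double edge at one end; the terminal node there is the unique short simple root (B_6), so the type is B_6 (the algebra so(13)).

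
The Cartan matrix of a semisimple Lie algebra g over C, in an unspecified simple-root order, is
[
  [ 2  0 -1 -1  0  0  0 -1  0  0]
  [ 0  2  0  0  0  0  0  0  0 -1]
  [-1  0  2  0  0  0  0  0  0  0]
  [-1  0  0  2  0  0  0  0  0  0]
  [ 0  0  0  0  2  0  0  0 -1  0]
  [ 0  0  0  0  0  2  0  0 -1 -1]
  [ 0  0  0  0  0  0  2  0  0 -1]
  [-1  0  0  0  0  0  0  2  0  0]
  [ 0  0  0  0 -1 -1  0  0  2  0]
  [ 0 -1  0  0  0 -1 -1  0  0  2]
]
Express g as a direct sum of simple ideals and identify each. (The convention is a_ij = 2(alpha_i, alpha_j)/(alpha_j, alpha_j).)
The diagram associated to this matrix has two connected components: the simple roots {alpha_1, alpha_3, alpha_4, alpha_8} form a chain of 2 nodes with a fork of two nodes at one end (D_4), and {alpha_2, alpha_5, alpha_6, alpha_7, alpha_9, alpha_10} form a chain of 4 nodes with a fork of two nodes at one end (D_6). A semisimple Lie algebra decomposes uniquely as the direct sum of simple ideals, one per connected component of its Dynkin diagram, so g ≅ D_4 ⊕ D_6 (dimension 28 + 66 = 94).

D_4 + D_6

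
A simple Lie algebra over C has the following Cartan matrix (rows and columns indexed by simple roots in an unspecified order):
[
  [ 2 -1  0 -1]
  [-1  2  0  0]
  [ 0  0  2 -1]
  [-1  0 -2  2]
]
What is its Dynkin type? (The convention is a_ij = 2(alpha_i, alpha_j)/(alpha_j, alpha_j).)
The matrix has rank 4 with 2's on the diagonal. Reading the off-diagonal entries as Dynkin edges (a single edge where a_ij = a_ji = -1; a double or triple edge where a_ij * a_ji = 2 or 3), the diagram is a chain of 4 nodes with a double edge at one end; the terminal node there is the unique short simple root (B_4). One simple-root ordering that puts it in standard form is (alpha_2, alpha_1, alpha_4, alpha_3). So the algebra is type B_4, i.e. so(9).

type B_4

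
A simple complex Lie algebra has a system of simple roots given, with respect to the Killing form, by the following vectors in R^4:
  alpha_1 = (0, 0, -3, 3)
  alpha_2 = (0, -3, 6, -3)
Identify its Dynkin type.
Compute the Cartan integers a_ij = 2(alpha_i, alpha_j)/(alpha_j, alpha_j); the resulting 2x2 Cartan matrix is
[[2, -1], [-3, 2]].
The roots have two lengths (squared-length ratio 3:1); the short ones are alpha_{1}. The associated Dynkin diagram is two nodes joined by a triple edge (G_2), so the type is G_2.

G_2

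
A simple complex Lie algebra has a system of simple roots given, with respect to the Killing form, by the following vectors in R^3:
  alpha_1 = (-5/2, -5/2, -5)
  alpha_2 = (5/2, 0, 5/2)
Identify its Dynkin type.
Compute the Cartan integers a_ij = 2(alpha_i, alpha_j)/(alpha_j, alpha_j); the resulting 2x2 Cartan matrix is
[[2, -3], [-1, 2]].
The roots have two lengths (squared-length ratio 3:1); the short ones are alpha_{2}. The associated Dynkin diagram is two nodes joined by a triple edge (G_2), so the type is G_2.

type G_2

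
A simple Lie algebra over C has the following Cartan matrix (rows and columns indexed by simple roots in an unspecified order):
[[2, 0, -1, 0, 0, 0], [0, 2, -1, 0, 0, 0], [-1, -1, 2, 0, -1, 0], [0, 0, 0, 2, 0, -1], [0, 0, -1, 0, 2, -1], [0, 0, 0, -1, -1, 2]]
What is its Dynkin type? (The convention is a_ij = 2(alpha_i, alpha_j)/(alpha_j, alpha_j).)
The matrix has rank 6 with 2's on the diagonal. Reading the off-diagonal entries as Dynkin edges (a single edge where a_ij = a_ji = -1; a double or triple edge where a_ij * a_ji = 2 or 3), the diagram is a chain of 4 nodes with a fork of two nodes at one end (D_6). One simple-root ordering that puts it in standard form is (alpha_4, alpha_6, alpha_5, alpha_3, alpha_2, alpha_1). So the algebra is type D_6, i.e. so(12).

D_6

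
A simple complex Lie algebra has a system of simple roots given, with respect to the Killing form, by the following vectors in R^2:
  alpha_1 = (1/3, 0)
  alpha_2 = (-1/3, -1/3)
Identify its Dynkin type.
B2

Compute the Cartan integers a_ij = 2(alpha_i, alpha_j)/(alpha_j, alpha_j); the resulting 2x2 Cartan matrix is
[[2, -1], [-2, 2]].
The roots have two lengths (squared-length ratio 2:1); the short ones are alpha_{1}. The associated Dynkin diagram is a chain of 2 nodes with a double edge at one end; the terminal node there is the unique short simple root (B_2), so the type is B_2 (the algebra so(5)).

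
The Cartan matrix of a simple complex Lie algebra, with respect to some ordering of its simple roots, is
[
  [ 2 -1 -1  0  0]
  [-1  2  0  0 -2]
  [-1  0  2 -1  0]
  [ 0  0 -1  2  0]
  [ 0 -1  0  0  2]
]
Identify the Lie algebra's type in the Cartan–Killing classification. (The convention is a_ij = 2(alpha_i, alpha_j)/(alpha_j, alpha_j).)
The matrix has rank 5 with 2's on the diagonal. Reading the off-diagonal entries as Dynkin edges (a single edge where a_ij = a_ji = -1; a double or triple edge where a_ij * a_ji = 2 or 3), the diagram is a chain of 5 nodes with a double edge at one end; the terminal node there is the unique short simple root (B_5). One simple-root ordering that puts it in standard form is (alpha_4, alpha_3, alpha_1, alpha_2, alpha_5). So the algebra is type B_5, i.e. so(11).

B_5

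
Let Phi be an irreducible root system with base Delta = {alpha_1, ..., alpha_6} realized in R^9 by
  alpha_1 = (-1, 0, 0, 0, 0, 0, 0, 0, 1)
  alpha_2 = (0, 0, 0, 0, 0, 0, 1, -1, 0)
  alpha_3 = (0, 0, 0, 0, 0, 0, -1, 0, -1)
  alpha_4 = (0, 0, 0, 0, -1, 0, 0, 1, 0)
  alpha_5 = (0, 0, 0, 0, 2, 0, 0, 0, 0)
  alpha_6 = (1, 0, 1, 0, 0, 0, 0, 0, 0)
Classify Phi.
Compute the Cartan integers a_ij = 2(alpha_i, alpha_j)/(alpha_j, alpha_j); the resulting 6x6 Cartan matrix is
[[2, 0, -1, 0, 0, -1], [0, 2, -1, -1, 0, 0], [-1, -1, 2, 0, 0, 0], [0, -1, 0, 2, -1, 0], [0, 0, 0, -2, 2, 0], [-1, 0, 0, 0, 0, 2]].
The roots have two lengths (squared-length ratio 2:1); the short ones are alpha_{1,2,3,4,6}. The associated Dynkin diagram is a chain of 6 nodes with a double edge at one end; the terminal node there is the unique long simple root (C_6), so the type is C_6 (the algebra sp(12)).

C_6 (sp(12))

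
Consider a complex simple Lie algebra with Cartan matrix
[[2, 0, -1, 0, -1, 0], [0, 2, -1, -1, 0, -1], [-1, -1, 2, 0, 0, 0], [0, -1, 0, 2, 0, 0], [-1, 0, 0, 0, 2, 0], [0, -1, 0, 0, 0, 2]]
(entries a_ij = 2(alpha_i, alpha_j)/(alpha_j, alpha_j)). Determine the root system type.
type D_6

The matrix has rank 6 with 2's on the diagonal. Reading the off-diagonal entries as Dynkin edges (a single edge where a_ij = a_ji = -1; a double or triple edge where a_ij * a_ji = 2 or 3), the diagram is a chain of 4 nodes with a fork of two nodes at one end (D_6). One simple-root ordering that puts it in standard form is (alpha_5, alpha_1, alpha_3, alpha_2, alpha_6, alpha_4). So the algebra is type D_6, i.e. so(12).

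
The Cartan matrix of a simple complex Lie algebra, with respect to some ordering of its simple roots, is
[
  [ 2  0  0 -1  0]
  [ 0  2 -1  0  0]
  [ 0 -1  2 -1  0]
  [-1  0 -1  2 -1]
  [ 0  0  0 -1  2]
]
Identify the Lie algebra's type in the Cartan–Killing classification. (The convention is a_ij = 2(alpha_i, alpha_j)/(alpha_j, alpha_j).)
D_5

The matrix has rank 5 with 2's on the diagonal. Reading the off-diagonal entries as Dynkin edges (a single edge where a_ij = a_ji = -1; a double or triple edge where a_ij * a_ji = 2 or 3), the diagram is a chain of 3 nodes with a fork of two nodes at one end (D_5). One simple-root ordering that puts it in standard form is (alpha_2, alpha_3, alpha_4, alpha_1, alpha_5). So the algebra is type D_5, i.e. so(10).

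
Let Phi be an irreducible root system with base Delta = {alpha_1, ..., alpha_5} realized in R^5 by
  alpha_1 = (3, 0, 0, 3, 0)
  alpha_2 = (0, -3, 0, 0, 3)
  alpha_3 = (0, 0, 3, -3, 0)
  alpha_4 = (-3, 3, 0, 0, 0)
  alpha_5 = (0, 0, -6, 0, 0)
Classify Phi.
type C_5

Compute the Cartan integers a_ij = 2(alpha_i, alpha_j)/(alpha_j, alpha_j); the resulting 5x5 Cartan matrix is
[[2, 0, -1, -1, 0], [0, 2, 0, -1, 0], [-1, 0, 2, 0, -1], [-1, -1, 0, 2, 0], [0, 0, -2, 0, 2]].
The roots have two lengths (squared-length ratio 2:1); the short ones are alpha_{1,2,3,4}. The associated Dynkin diagram is a chain of 5 nodes with a double edge at one end; the terminal node there is the unique long simple root (C_5), so the type is C_5 (the algebra sp(10)).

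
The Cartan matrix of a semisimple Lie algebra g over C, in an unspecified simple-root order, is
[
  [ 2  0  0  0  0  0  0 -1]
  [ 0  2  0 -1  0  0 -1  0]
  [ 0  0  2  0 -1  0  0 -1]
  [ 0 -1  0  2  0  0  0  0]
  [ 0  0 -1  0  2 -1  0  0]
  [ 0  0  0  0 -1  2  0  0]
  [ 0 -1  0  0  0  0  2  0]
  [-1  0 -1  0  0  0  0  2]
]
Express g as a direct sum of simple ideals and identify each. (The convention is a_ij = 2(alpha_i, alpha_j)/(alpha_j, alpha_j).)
A_3 ⊕ A_5

The diagram associated to this matrix has two connected components: the simple roots {alpha_2, alpha_4, alpha_7} form a chain of 3 nodes with single edges (A_3), and {alpha_1, alpha_3, alpha_5, alpha_6, alpha_8} form a chain of 5 nodes with single edges (A_5). A semisimple Lie algebra decomposes uniquely as the direct sum of simple ideals, one per connected component of its Dynkin diagram, so g ≅ A_3 ⊕ A_5 (dimension 15 + 35 = 50).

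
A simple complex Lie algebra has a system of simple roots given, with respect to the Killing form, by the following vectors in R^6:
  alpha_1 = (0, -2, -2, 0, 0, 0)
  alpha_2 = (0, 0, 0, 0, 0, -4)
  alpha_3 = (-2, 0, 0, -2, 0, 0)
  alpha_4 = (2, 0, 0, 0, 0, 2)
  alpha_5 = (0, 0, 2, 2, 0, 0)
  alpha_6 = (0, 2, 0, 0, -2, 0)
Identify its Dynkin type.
Compute the Cartan integers a_ij = 2(alpha_i, alpha_j)/(alpha_j, alpha_j); the resulting 6x6 Cartan matrix is
[[2, 0, 0, 0, -1, -1], [0, 2, 0, -2, 0, 0], [0, 0, 2, -1, -1, 0], [0, -1, -1, 2, 0, 0], [-1, 0, -1, 0, 2, 0], [-1, 0, 0, 0, 0, 2]].
The roots have two lengths (squared-length ratio 2:1); the short ones are alpha_{1,3,4,5,6}. The associated Dynkin diagram is a chain of 6 nodes with a double edge at one end; the terminal node there is the unique long simple root (C_6), so the type is C_6 (the algebra sp(12)).

C_6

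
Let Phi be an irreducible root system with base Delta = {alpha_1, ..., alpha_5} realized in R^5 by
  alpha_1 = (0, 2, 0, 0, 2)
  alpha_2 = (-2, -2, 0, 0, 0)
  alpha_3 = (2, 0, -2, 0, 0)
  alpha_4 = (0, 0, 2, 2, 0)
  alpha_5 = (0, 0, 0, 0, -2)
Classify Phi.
B5

Compute the Cartan integers a_ij = 2(alpha_i, alpha_j)/(alpha_j, alpha_j); the resulting 5x5 Cartan matrix is
[[2, -1, 0, 0, -2], [-1, 2, -1, 0, 0], [0, -1, 2, -1, 0], [0, 0, -1, 2, 0], [-1, 0, 0, 0, 2]].
The roots have two lengths (squared-length ratio 2:1); the short ones are alpha_{5}. The associated Dynkin diagram is a chain of 5 nodes with a double edge at one end; the terminal node there is the unique short simple root (B_5), so the type is B_5 (the algebra so(11)).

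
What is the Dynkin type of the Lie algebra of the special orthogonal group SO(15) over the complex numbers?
B_7

This is so(15) with 15 odd, which has dimension 15(15-1)/2 = 105 and rank (15-1)/2 = 7. In the classification of classical Lie algebras, the orthogonal algebra so(2n+1) in an odd number of variables has type B_n; here n = 7, so the Dynkin diagram is a chain of 7 nodes with a double edge at one end; the terminal node there is the unique short simple root (B_7). Hence the type is B_7.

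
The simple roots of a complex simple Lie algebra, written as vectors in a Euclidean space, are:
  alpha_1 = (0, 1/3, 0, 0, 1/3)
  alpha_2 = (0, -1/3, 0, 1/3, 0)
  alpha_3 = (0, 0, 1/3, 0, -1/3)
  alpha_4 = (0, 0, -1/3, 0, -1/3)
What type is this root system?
Compute the Cartan integers a_ij = 2(alpha_i, alpha_j)/(alpha_j, alpha_j); the resulting 4x4 Cartan matrix is
[[2, -1, -1, -1], [-1, 2, 0, 0], [-1, 0, 2, 0], [-1, 0, 0, 2]].
All simple roots have the same length, so the diagram is simply laced. The associated Dynkin diagram is a chain of 2 nodes with a fork of two nodes at one end (D_4), so the type is D_4 (the algebra so(8)).

type D_4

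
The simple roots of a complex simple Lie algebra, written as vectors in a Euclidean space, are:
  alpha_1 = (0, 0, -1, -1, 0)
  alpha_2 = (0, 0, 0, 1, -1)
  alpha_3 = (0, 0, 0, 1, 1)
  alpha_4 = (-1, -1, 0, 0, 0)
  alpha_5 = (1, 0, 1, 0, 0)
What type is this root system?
type D_5

Compute the Cartan integers a_ij = 2(alpha_i, alpha_j)/(alpha_j, alpha_j); the resulting 5x5 Cartan matrix is
[[2, -1, -1, 0, -1], [-1, 2, 0, 0, 0], [-1, 0, 2, 0, 0], [0, 0, 0, 2, -1], [-1, 0, 0, -1, 2]].
All simple roots have the same length, so the diagram is simply laced. The associated Dynkin diagram is a chain of 3 nodes with a fork of two nodes at one end (D_5), so the type is D_5 (the algebra so(10)).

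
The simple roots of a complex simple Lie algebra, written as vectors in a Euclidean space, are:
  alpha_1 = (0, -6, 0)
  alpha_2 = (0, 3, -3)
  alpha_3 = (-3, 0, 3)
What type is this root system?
Compute the Cartan integers a_ij = 2(alpha_i, alpha_j)/(alpha_j, alpha_j); the resulting 3x3 Cartan matrix is
[[2, -2, 0], [-1, 2, -1], [0, -1, 2]].
The roots have two lengths (squared-length ratio 2:1); the short ones are alpha_{2,3}. The associated Dynkin diagram is a chain of 3 nodes with a double edge at one end; the terminal node there is the unique long simple root (C_3), so the type is C_3 (the algebra sp(6)).

C3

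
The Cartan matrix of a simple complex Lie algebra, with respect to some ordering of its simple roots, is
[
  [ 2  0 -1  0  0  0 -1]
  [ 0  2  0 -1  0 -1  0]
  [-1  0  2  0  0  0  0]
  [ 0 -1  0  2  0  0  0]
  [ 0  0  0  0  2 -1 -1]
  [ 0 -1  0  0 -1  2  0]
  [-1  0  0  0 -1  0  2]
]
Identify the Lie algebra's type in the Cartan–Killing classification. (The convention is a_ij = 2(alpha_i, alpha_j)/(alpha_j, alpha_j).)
The matrix has rank 7 with 2's on the diagonal. Reading the off-diagonal entries as Dynkin edges (a single edge where a_ij = a_ji = -1; a double or triple edge where a_ij * a_ji = 2 or 3), the diagram is a chain of 7 nodes with single edges (A_7). One simple-root ordering that puts it in standard form is (alpha_4, alpha_2, alpha_6, alpha_5, alpha_7, alpha_1, alpha_3). So the algebra is type A_7, i.e. sl(8).

A7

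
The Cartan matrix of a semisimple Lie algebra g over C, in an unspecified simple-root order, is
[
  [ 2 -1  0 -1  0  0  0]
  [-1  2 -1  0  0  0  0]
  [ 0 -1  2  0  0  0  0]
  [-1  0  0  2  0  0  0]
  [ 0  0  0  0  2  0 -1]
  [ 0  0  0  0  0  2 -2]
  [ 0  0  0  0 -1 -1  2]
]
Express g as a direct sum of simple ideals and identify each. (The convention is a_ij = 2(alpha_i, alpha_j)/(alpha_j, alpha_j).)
The diagram associated to this matrix has two connected components: the simple roots {alpha_1, alpha_2, alpha_3, alpha_4} form a chain of 4 nodes with single edges (A_4), and {alpha_5, alpha_6, alpha_7} form a chain of 3 nodes with a double edge at one end; the terminal node there is the unique long simple root (C_3). A semisimple Lie algebra decomposes uniquely as the direct sum of simple ideals, one per connected component of its Dynkin diagram, so g ≅ A_4 ⊕ C_3 (dimension 24 + 21 = 45).

A_4 (sl(5)) + C_3 (sp(6))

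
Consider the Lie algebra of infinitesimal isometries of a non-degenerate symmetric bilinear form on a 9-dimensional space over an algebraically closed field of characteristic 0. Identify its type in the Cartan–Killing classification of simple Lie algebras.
This is so(9) with 9 odd, which has dimension 9(9-1)/2 = 36 and rank (9-1)/2 = 4. In the classification of classical Lie algebras, the orthogonal algebra so(2n+1) in an odd number of variables has type B_n; here n = 4, so the Dynkin diagram is a chain of 4 nodes with a double edge at one end; the terminal node there is the unique short simple root (B_4). Hence the type is B_4.

type B_4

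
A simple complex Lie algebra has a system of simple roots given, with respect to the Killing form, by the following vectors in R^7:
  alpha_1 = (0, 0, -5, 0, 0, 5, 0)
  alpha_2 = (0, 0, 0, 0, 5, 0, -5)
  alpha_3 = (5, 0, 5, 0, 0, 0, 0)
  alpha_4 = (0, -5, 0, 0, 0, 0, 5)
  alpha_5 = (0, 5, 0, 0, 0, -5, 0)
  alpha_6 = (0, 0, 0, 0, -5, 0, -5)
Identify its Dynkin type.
Compute the Cartan integers a_ij = 2(alpha_i, alpha_j)/(alpha_j, alpha_j); the resulting 6x6 Cartan matrix is
[[2, 0, -1, 0, -1, 0], [0, 2, 0, -1, 0, 0], [-1, 0, 2, 0, 0, 0], [0, -1, 0, 2, -1, -1], [-1, 0, 0, -1, 2, 0], [0, 0, 0, -1, 0, 2]].
All simple roots have the same length, so the diagram is simply laced. The associated Dynkin diagram is a chain of 4 nodes with a fork of two nodes at one end (D_6), so the type is D_6 (the algebra so(12)).

D_6 (so(12))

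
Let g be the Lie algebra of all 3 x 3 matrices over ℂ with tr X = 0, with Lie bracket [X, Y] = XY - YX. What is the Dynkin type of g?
A_2

This is sl(3), which has dimension 3^2 - 1 = 8 and rank 3 - 1 = 2 (a Cartan subalgebra is the diagonal traceless matrices). In the classification of classical Lie algebras, the special linear algebra sl(n+1) has type A_n; here n = 2, so the Dynkin diagram is a chain of 2 nodes with single edges (A_2). Hence the type is A_2.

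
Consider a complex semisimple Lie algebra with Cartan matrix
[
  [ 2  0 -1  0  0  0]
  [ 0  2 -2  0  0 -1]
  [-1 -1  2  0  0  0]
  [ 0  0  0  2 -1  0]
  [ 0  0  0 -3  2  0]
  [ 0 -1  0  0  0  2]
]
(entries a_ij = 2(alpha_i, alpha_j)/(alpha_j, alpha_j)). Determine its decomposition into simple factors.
The diagram associated to this matrix has two connected components: the simple roots {alpha_1, alpha_2, alpha_3, alpha_6} form a chain of 4 nodes with a double edge between the middle two (F_4), and {alpha_4, alpha_5} form two nodes joined by a triple edge (G_2). A semisimple Lie algebra decomposes uniquely as the direct sum of simple ideals, one per connected component of its Dynkin diagram, so g ≅ F_4 ⊕ G_2 (dimension 52 + 14 = 66).

F4 + G2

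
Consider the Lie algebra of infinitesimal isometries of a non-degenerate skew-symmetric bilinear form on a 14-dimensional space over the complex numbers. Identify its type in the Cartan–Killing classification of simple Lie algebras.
This is sp(14), which has dimension 14(14+1)/2 = 105 and rank 14/2 = 7. In the classification of classical Lie algebras, the symplectic algebra sp(2n) has type C_n; here n = 7, so the Dynkin diagram is a chain of 7 nodes with a double edge at one end; the terminal node there is the unique long simple root (C_7). Hence the type is C_7.

C_7 (sp(14))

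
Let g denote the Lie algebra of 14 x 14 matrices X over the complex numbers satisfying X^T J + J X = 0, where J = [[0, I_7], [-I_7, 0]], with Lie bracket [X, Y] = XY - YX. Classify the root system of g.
This is sp(14), which has dimension 14(14+1)/2 = 105 and rank 14/2 = 7. In the classification of classical Lie algebras, the symplectic algebra sp(2n) has type C_n; here n = 7, so the Dynkin diagram is a chain of 7 nodes with a double edge at one end; the terminal node there is the unique long simple root (C_7). Hence the type is C_7.

type C_7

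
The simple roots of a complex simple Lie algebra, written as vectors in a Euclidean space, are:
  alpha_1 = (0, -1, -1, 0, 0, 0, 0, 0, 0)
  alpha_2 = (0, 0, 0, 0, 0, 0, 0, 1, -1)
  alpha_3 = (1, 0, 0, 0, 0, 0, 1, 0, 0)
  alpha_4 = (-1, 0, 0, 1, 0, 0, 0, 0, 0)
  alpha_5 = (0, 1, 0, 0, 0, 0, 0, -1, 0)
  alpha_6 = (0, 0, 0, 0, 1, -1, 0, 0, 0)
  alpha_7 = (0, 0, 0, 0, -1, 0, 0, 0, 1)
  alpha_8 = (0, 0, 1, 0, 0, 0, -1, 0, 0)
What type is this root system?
A8

Compute the Cartan integers a_ij = 2(alpha_i, alpha_j)/(alpha_j, alpha_j); the resulting 8x8 Cartan matrix is
[[2, 0, 0, 0, -1, 0, 0, -1], [0, 2, 0, 0, -1, 0, -1, 0], [0, 0, 2, -1, 0, 0, 0, -1], [0, 0, -1, 2, 0, 0, 0, 0], [-1, -1, 0, 0, 2, 0, 0, 0], [0, 0, 0, 0, 0, 2, -1, 0], [0, -1, 0, 0, 0, -1, 2, 0], [-1, 0, -1, 0, 0, 0, 0, 2]].
All simple roots have the same length, so the diagram is simply laced. The associated Dynkin diagram is a chain of 8 nodes with single edges (A_8), so the type is A_8 (the algebra sl(9)).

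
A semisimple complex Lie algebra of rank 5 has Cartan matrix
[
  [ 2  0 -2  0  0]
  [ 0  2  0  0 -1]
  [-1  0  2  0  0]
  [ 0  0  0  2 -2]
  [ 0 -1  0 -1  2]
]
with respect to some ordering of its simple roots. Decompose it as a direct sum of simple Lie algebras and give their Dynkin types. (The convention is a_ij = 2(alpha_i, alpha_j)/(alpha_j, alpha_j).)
The diagram associated to this matrix has two connected components: the simple roots {alpha_1, alpha_3} form a chain of 2 nodes with a double edge at one end; the terminal node there is the unique short simple root (B_2), and {alpha_2, alpha_4, alpha_5} form a chain of 3 nodes with a double edge at one end; the terminal node there is the unique long simple root (C_3). A semisimple Lie algebra decomposes uniquely as the direct sum of simple ideals, one per connected component of its Dynkin diagram, so g ≅ B_2 ⊕ C_3 (dimension 10 + 21 = 31).

B_2 + C_3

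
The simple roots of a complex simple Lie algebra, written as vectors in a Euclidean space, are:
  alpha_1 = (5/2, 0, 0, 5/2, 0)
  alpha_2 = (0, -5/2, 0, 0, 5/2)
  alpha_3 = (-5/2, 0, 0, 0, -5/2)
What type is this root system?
Compute the Cartan integers a_ij = 2(alpha_i, alpha_j)/(alpha_j, alpha_j); the resulting 3x3 Cartan matrix is
[[2, 0, -1], [0, 2, -1], [-1, -1, 2]].
All simple roots have the same length, so the diagram is simply laced. The associated Dynkin diagram is a chain of 3 nodes with single edges (A_3), so the type is A_3 (the algebra sl(4)).

type A_3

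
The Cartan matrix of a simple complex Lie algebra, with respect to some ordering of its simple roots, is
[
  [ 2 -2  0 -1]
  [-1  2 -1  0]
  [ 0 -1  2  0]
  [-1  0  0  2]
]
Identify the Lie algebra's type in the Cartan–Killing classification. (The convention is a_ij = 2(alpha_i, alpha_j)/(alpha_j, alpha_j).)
The matrix has rank 4 with 2's on the diagonal. Reading the off-diagonal entries as Dynkin edges (a single edge where a_ij = a_ji = -1; a double or triple edge where a_ij * a_ji = 2 or 3), the diagram is a chain of 4 nodes with a double edge between the middle two (F_4). One simple-root ordering that puts it in standard form is (alpha_4, alpha_1, alpha_2, alpha_3). So the algebra is type F_4.

F_4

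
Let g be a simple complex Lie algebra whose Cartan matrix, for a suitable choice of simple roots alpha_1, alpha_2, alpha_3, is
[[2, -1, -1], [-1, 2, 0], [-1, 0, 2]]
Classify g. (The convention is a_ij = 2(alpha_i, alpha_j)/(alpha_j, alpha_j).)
type A_3

The matrix has rank 3 with 2's on the diagonal. Reading the off-diagonal entries as Dynkin edges (a single edge where a_ij = a_ji = -1; a double or triple edge where a_ij * a_ji = 2 or 3), the diagram is a chain of 3 nodes with single edges (A_3). One simple-root ordering that puts it in standard form is (alpha_2, alpha_1, alpha_3). So the algebra is type A_3, i.e. sl(4).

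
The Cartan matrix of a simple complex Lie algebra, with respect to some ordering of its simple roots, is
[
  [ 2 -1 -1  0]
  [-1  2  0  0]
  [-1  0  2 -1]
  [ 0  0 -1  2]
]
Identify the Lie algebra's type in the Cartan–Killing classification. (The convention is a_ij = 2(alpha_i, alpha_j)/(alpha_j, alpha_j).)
The matrix has rank 4 with 2's on the diagonal. Reading the off-diagonal entries as Dynkin edges (a single edge where a_ij = a_ji = -1; a double or triple edge where a_ij * a_ji = 2 or 3), the diagram is a chain of 4 nodes with single edges (A_4). One simple-root ordering that puts it in standard form is (alpha_4, alpha_3, alpha_1, alpha_2). So the algebra is type A_4, i.e. sl(5).

A4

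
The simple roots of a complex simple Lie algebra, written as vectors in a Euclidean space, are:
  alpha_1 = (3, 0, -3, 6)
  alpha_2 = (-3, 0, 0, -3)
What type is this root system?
type G_2

Compute the Cartan integers a_ij = 2(alpha_i, alpha_j)/(alpha_j, alpha_j); the resulting 2x2 Cartan matrix is
[[2, -3], [-1, 2]].
The roots have two lengths (squared-length ratio 3:1); the short ones are alpha_{2}. The associated Dynkin diagram is two nodes joined by a triple edge (G_2), so the type is G_2.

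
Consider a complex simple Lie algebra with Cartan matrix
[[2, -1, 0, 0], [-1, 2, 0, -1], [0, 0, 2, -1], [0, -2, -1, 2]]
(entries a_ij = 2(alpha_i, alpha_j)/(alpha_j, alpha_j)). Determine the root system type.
F4

The matrix has rank 4 with 2's on the diagonal. Reading the off-diagonal entries as Dynkin edges (a single edge where a_ij = a_ji = -1; a double or triple edge where a_ij * a_ji = 2 or 3), the diagram is a chain of 4 nodes with a double edge between the middle two (F_4). One simple-root ordering that puts it in standard form is (alpha_3, alpha_4, alpha_2, alpha_1). So the algebra is type F_4.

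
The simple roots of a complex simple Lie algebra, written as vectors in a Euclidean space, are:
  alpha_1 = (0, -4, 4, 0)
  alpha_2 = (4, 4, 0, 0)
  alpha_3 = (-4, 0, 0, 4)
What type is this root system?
A_3 (sl(4))

Compute the Cartan integers a_ij = 2(alpha_i, alpha_j)/(alpha_j, alpha_j); the resulting 3x3 Cartan matrix is
[[2, -1, 0], [-1, 2, -1], [0, -1, 2]].
All simple roots have the same length, so the diagram is simply laced. The associated Dynkin diagram is a chain of 3 nodes with single edges (A_3), so the type is A_3 (the algebra sl(4)).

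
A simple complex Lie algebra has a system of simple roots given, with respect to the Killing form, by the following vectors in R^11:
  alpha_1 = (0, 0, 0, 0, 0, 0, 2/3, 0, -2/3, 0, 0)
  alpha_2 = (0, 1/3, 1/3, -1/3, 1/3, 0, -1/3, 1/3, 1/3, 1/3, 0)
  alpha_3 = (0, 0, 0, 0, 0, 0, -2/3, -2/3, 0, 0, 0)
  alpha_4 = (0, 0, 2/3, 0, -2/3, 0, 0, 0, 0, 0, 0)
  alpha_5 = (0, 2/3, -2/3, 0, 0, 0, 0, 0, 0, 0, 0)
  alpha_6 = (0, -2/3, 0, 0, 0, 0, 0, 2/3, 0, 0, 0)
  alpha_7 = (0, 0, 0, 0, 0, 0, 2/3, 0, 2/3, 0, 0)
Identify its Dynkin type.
type E_7

Compute the Cartan integers a_ij = 2(alpha_i, alpha_j)/(alpha_j, alpha_j); the resulting 7x7 Cartan matrix is
[[2, -1, -1, 0, 0, 0, 0], [-1, 2, 0, 0, 0, 0, 0], [-1, 0, 2, 0, 0, -1, -1], [0, 0, 0, 2, -1, 0, 0], [0, 0, 0, -1, 2, -1, 0], [0, 0, -1, 0, -1, 2, 0], [0, 0, -1, 0, 0, 0, 2]].
All simple roots have the same length, so the diagram is simply laced. The associated Dynkin diagram is a chain of 6 nodes with one extra node attached to the third node from one end (E_7), so the type is E_7.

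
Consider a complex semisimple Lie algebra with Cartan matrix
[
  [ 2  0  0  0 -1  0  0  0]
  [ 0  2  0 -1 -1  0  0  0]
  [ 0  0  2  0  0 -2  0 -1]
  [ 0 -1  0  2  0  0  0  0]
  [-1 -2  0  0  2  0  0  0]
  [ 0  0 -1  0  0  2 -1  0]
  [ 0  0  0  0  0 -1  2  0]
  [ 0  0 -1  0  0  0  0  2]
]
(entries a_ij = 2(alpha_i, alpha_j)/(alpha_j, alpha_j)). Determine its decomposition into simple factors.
The diagram associated to this matrix has two connected components: the simple roots {alpha_3, alpha_6, alpha_7, alpha_8} form a chain of 4 nodes with a double edge between the middle two (F_4), and {alpha_1, alpha_2, alpha_4, alpha_5} form a chain of 4 nodes with a double edge between the middle two (F_4). A semisimple Lie algebra decomposes uniquely as the direct sum of simple ideals, one per connected component of its Dynkin diagram, so g ≅ F_4 ⊕ F_4 (dimension 52 + 52 = 104).

F_4 + F_4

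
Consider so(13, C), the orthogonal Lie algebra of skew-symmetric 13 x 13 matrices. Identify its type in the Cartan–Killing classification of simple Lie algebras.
B_6 (so(13))

This is so(13) with 13 odd, which has dimension 13(13-1)/2 = 78 and rank (13-1)/2 = 6. In the classification of classical Lie algebras, the orthogonal algebra so(2n+1) in an odd number of variables has type B_n; here n = 6, so the Dynkin diagram is a chain of 6 nodes with a double edge at one end; the terminal node there is the unique short simple root (B_6). Hence the type is B_6.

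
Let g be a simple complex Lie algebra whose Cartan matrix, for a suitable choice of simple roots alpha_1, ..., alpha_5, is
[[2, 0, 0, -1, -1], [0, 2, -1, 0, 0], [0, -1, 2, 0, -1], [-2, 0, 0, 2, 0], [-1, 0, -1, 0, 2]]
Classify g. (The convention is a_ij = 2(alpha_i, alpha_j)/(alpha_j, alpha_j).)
C_5 (sp(10))

The matrix has rank 5 with 2's on the diagonal. Reading the off-diagonal entries as Dynkin edges (a single edge where a_ij = a_ji = -1; a double or triple edge where a_ij * a_ji = 2 or 3), the diagram is a chain of 5 nodes with a double edge at one end; the terminal node there is the unique long simple root (C_5). One simple-root ordering that puts it in standard form is (alpha_2, alpha_3, alpha_5, alpha_1, alpha_4). So the algebra is type C_5, i.e. sp(10).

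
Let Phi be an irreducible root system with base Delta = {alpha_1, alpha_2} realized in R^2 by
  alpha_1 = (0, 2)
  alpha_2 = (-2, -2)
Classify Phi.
Compute the Cartan integers a_ij = 2(alpha_i, alpha_j)/(alpha_j, alpha_j); the resulting 2x2 Cartan matrix is
[[2, -1], [-2, 2]].
The roots have two lengths (squared-length ratio 2:1); the short ones are alpha_{1}. The associated Dynkin diagram is a chain of 2 nodes with a double edge at one end; the terminal node there is the unique short simple root (B_2), so the type is B_2 (the algebra so(5)).

B2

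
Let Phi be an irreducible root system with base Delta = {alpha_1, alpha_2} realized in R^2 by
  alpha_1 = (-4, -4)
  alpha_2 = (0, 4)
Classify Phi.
Compute the Cartan integers a_ij = 2(alpha_i, alpha_j)/(alpha_j, alpha_j); the resulting 2x2 Cartan matrix is
[[2, -2], [-1, 2]].
The roots have two lengths (squared-length ratio 2:1); the short ones are alpha_{2}. The associated Dynkin diagram is a chain of 2 nodes with a double edge at one end; the terminal node there is the unique short simple root (B_2), so the type is B_2 (the algebra so(5)).

type B_2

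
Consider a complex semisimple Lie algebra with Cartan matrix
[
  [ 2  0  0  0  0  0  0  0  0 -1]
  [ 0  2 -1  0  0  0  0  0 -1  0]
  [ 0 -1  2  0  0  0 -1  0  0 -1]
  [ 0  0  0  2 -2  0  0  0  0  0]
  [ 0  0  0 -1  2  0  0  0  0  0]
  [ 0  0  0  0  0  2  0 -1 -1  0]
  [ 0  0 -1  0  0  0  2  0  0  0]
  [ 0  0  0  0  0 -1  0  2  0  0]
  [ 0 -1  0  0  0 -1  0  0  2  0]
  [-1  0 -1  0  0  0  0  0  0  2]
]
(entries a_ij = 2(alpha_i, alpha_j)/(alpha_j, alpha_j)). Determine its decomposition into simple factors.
The diagram associated to this matrix has two connected components: the simple roots {alpha_4, alpha_5} form a chain of 2 nodes with a double edge at one end; the terminal node there is the unique short simple root (B_2), and {alpha_1, alpha_2, alpha_3, alpha_6, alpha_7, alpha_8, alpha_9, alpha_10} form a chain of 7 nodes with one extra node attached to the third node from one end (E_8). A semisimple Lie algebra decomposes uniquely as the direct sum of simple ideals, one per connected component of its Dynkin diagram, so g ≅ B_2 ⊕ E_8 (dimension 10 + 248 = 258).

B_2 (so(5)) ⊕ E_8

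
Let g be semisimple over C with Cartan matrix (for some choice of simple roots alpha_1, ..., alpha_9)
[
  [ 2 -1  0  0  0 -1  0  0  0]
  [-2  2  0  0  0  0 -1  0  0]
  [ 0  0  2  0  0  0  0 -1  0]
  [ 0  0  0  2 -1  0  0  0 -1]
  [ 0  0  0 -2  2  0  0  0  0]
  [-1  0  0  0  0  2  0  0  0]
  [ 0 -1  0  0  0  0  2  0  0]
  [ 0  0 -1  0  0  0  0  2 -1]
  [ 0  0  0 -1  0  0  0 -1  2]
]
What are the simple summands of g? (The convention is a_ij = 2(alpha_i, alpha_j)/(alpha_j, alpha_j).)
The diagram associated to this matrix has two connected components: the simple roots {alpha_3, alpha_4, alpha_5, alpha_8, alpha_9} form a chain of 5 nodes with a double edge at one end; the terminal node there is the unique long simple root (C_5), and {alpha_1, alpha_2, alpha_6, alpha_7} form a chain of 4 nodes with a double edge between the middle two (F_4). A semisimple Lie algebra decomposes uniquely as the direct sum of simple ideals, one per connected component of its Dynkin diagram, so g ≅ C_5 ⊕ F_4 (dimension 55 + 52 = 107).

C_5 + F_4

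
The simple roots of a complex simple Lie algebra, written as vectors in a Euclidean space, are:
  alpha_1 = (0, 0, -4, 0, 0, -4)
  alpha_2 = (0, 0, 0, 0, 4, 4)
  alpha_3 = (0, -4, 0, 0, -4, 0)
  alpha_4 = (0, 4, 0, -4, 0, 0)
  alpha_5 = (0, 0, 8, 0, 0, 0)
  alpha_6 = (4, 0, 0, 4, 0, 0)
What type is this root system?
C6

Compute the Cartan integers a_ij = 2(alpha_i, alpha_j)/(alpha_j, alpha_j); the resulting 6x6 Cartan matrix is
[[2, -1, 0, 0, -1, 0], [-1, 2, -1, 0, 0, 0], [0, -1, 2, -1, 0, 0], [0, 0, -1, 2, 0, -1], [-2, 0, 0, 0, 2, 0], [0, 0, 0, -1, 0, 2]].
The roots have two lengths (squared-length ratio 2:1); the short ones are alpha_{1,2,3,4,6}. The associated Dynkin diagram is a chain of 6 nodes with a double edge at one end; the terminal node there is the unique long simple root (C_6), so the type is C_6 (the algebra sp(12)).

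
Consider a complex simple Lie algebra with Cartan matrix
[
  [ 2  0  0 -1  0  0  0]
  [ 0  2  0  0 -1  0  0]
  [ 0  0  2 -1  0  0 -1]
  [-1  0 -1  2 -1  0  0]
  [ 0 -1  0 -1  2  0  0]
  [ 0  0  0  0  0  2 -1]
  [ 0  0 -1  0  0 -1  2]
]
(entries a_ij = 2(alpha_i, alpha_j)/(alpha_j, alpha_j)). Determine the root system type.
The matrix has rank 7 with 2's on the diagonal. Reading the off-diagonal entries as Dynkin edges (a single edge where a_ij = a_ji = -1; a double or triple edge where a_ij * a_ji = 2 or 3), the diagram is a chain of 6 nodes with one extra node attached to the third node from one end (E_7). One simple-root ordering that puts it in standard form is (alpha_2, alpha_1, alpha_5, alpha_4, alpha_3, alpha_7, alpha_6). So the algebra is type E_7.

E_7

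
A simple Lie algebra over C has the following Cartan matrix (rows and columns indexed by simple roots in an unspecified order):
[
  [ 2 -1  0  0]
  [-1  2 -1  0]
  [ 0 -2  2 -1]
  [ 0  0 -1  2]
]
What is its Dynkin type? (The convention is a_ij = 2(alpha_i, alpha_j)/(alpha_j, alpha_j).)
The matrix has rank 4 with 2's on the diagonal. Reading the off-diagonal entries as Dynkin edges (a single edge where a_ij = a_ji = -1; a double or triple edge where a_ij * a_ji = 2 or 3), the diagram is a chain of 4 nodes with a double edge between the middle two (F_4). One simple-root ordering that puts it in standard form is (alpha_4, alpha_3, alpha_2, alpha_1). So the algebra is type F_4.

F_4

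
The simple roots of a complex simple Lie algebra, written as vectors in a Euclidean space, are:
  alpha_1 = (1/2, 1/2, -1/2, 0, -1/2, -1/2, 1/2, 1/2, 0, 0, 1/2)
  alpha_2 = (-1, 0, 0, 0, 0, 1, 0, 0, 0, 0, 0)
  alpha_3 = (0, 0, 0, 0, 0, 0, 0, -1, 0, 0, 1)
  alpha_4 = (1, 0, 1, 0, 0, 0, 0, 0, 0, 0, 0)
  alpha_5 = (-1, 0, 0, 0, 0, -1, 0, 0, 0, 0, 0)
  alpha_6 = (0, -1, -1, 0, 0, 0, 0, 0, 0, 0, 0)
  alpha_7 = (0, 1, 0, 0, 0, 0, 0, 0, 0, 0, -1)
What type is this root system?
E_7

Compute the Cartan integers a_ij = 2(alpha_i, alpha_j)/(alpha_j, alpha_j); the resulting 7x7 Cartan matrix is
[[2, -1, 0, 0, 0, 0, 0], [-1, 2, 0, -1, 0, 0, 0], [0, 0, 2, 0, 0, 0, -1], [0, -1, 0, 2, -1, -1, 0], [0, 0, 0, -1, 2, 0, 0], [0, 0, 0, -1, 0, 2, -1], [0, 0, -1, 0, 0, -1, 2]].
All simple roots have the same length, so the diagram is simply laced. The associated Dynkin diagram is a chain of 6 nodes with one extra node attached to the third node from one end (E_7), so the type is E_7.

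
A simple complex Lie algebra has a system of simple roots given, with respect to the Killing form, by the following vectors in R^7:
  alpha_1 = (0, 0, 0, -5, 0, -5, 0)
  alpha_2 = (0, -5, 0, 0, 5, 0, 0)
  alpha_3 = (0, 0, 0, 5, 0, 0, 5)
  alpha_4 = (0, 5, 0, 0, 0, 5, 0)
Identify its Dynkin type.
A_4

Compute the Cartan integers a_ij = 2(alpha_i, alpha_j)/(alpha_j, alpha_j); the resulting 4x4 Cartan matrix is
[[2, 0, -1, -1], [0, 2, 0, -1], [-1, 0, 2, 0], [-1, -1, 0, 2]].
All simple roots have the same length, so the diagram is simply laced. The associated Dynkin diagram is a chain of 4 nodes with single edges (A_4), so the type is A_4 (the algebra sl(5)).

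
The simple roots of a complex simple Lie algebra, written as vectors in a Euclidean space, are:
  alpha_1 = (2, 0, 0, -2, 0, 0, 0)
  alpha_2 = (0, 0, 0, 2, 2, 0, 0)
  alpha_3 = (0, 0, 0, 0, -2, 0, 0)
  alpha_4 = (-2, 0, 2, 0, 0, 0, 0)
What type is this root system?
Compute the Cartan integers a_ij = 2(alpha_i, alpha_j)/(alpha_j, alpha_j); the resulting 4x4 Cartan matrix is
[[2, -1, 0, -1], [-1, 2, -2, 0], [0, -1, 2, 0], [-1, 0, 0, 2]].
The roots have two lengths (squared-length ratio 2:1); the short ones are alpha_{3}. The associated Dynkin diagram is a chain of 4 nodes with a double edge at one end; the terminal node there is the unique short simple root (B_4), so the type is B_4 (the algebra so(9)).

type B_4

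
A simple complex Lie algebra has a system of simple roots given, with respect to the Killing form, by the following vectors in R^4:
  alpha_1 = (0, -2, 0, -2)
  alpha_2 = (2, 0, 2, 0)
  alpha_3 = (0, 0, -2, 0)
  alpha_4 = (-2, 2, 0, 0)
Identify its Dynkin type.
Compute the Cartan integers a_ij = 2(alpha_i, alpha_j)/(alpha_j, alpha_j); the resulting 4x4 Cartan matrix is
[[2, 0, 0, -1], [0, 2, -2, -1], [0, -1, 2, 0], [-1, -1, 0, 2]].
The roots have two lengths (squared-length ratio 2:1); the short ones are alpha_{3}. The associated Dynkin diagram is a chain of 4 nodes with a double edge at one end; the terminal node there is the unique short simple root (B_4), so the type is B_4 (the algebra so(9)).

B4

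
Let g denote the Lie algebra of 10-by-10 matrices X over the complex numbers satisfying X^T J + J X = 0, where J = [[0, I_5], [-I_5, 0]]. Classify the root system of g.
C5

This is sp(10), which has dimension 10(10+1)/2 = 55 and rank 10/2 = 5. In the classification of classical Lie algebras, the symplectic algebra sp(2n) has type C_n; here n = 5, so the Dynkin diagram is a chain of 5 nodes with a double edge at one end; the terminal node there is the unique long simple root (C_5). Hence the type is C_5.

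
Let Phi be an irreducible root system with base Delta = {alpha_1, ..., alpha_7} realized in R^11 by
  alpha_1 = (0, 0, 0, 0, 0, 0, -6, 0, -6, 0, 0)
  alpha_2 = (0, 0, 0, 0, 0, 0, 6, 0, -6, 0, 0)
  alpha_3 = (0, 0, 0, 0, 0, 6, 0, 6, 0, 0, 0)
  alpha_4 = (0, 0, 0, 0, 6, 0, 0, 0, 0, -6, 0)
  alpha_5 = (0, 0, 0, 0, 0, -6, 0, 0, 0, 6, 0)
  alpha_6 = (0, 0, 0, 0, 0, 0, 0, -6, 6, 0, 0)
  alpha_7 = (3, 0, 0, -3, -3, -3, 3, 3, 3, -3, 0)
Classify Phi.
E_7

Compute the Cartan integers a_ij = 2(alpha_i, alpha_j)/(alpha_j, alpha_j); the resulting 7x7 Cartan matrix is
[[2, 0, 0, 0, 0, -1, -1], [0, 2, 0, 0, 0, -1, 0], [0, 0, 2, 0, -1, -1, 0], [0, 0, 0, 2, -1, 0, 0], [0, 0, -1, -1, 2, 0, 0], [-1, -1, -1, 0, 0, 2, 0], [-1, 0, 0, 0, 0, 0, 2]].
All simple roots have the same length, so the diagram is simply laced. The associated Dynkin diagram is a chain of 6 nodes with one extra node attached to the third node from one end (E_7), so the type is E_7.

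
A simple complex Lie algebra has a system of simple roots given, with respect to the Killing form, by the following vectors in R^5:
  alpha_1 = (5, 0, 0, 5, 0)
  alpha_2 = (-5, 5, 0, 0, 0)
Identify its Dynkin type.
Compute the Cartan integers a_ij = 2(alpha_i, alpha_j)/(alpha_j, alpha_j); the resulting 2x2 Cartan matrix is
[[2, -1], [-1, 2]].
All simple roots have the same length, so the diagram is simply laced. The associated Dynkin diagram is a chain of 2 nodes with single edges (A_2), so the type is A_2 (the algebra sl(3)).

A_2 (sl(3))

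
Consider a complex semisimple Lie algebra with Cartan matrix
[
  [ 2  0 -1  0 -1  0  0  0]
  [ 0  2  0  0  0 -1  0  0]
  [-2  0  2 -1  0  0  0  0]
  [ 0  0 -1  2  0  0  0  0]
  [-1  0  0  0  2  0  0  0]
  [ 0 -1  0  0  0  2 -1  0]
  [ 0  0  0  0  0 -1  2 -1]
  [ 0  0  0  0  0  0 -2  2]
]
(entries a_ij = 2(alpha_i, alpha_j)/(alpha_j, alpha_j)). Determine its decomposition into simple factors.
type C_4 + type F_4

The diagram associated to this matrix has two connected components: the simple roots {alpha_2, alpha_6, alpha_7, alpha_8} form a chain of 4 nodes with a double edge at one end; the terminal node there is the unique long simple root (C_4), and {alpha_1, alpha_3, alpha_4, alpha_5} form a chain of 4 nodes with a double edge between the middle two (F_4). A semisimple Lie algebra decomposes uniquely as the direct sum of simple ideals, one per connected component of its Dynkin diagram, so g ≅ C_4 ⊕ F_4 (dimension 36 + 52 = 88).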